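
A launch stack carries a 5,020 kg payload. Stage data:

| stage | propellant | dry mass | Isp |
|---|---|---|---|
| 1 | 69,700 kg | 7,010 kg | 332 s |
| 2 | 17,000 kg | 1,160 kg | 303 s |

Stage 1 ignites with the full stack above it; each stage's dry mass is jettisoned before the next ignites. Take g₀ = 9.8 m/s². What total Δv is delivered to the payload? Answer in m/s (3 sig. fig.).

Ignition mass of stage 1 = 69,700+7,010 + 17,000+1,160 + 5,020 = 99,890 kg.
Stage 1: m₀ = 99,890 kg, m_f = 99,890 − 69,700 = 30,190 kg; Δv = 332×9.8×ln(3.309) = 3253.6×1.1966 ≈ 3893 m/s.
Stage 2: m₀ = 23,180 kg, m_f = 23,180 − 17,000 = 6,180 kg; Δv = 303×9.8×ln(3.751) = 2969.4×1.3220 ≈ 3925 m/s.
Total Δv = 3893 + 3925 = 7818 m/s.

Δv ≈ 7820 m/s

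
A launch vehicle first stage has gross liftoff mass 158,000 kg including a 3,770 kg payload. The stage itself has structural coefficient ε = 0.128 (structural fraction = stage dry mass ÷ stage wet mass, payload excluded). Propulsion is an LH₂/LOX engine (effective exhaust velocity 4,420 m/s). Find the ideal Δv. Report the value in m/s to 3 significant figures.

Stage wet mass = m₀ − payload = 158,000 − 3,770 = 154,230 kg.
Stage dry mass = ε × stage wet mass = 0.128 × 154,230 = 19,741.4 kg.
Burnout mass m_f = stage dry + payload = 19,741.4 + 3,770 = 23,511.4 kg.
Δv = v_e · ln(158,000/23,511.4) = 4420.0 × ln(6.72) = 4420.0 × 1.9051 ≈ 8421 m/s.

Δv ≈ 8420 m/s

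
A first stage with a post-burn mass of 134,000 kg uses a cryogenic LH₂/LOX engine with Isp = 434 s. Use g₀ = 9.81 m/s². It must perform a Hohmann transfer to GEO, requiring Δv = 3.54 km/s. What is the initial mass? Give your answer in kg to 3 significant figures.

v_e = Isp · g₀ = 434 × 9.81 = 4257.5 m/s.
Rocket equation: m₀/m_f = exp(Δv / v_e) = exp(3540 / 4257.5) = exp(0.8315) = 2.2967.
m₀ = m_f × 2.2967 = 134,000 × 2.2967 = 307,758 kg.

initial mass ≈ 308000 kg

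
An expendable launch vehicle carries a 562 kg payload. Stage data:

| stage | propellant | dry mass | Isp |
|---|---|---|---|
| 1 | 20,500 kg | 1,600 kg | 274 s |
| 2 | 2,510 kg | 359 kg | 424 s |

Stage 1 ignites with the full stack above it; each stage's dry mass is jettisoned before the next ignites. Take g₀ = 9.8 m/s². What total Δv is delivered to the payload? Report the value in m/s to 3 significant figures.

Δv ≈ 9830 m/s

Ignition mass of stage 1 = 20,500+1,600 + 2,510+359 + 562 = 25,531 kg.
Stage 1: m₀ = 25,531 kg, m_f = 25,531 − 20,500 = 5,031 kg; Δv = 274×9.8×ln(5.075) = 2685.2×1.6243 ≈ 4362 m/s.
Stage 2: m₀ = 3,431 kg, m_f = 3,431 − 2,510 = 921 kg; Δv = 424×9.8×ln(3.725) = 4155.2×1.3151 ≈ 5465 m/s.
Total Δv = 4362 + 5465 = 9827 m/s.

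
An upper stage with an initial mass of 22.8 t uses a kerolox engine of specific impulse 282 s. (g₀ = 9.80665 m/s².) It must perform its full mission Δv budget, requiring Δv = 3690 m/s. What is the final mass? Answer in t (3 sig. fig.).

final mass ≈ 6.00 t

v_e = Isp · g₀ = 282 × 9.80665 = 2765.5 m/s.
m₀/m_f = exp(Δv / v_e) = exp(3690 / 2765.5) = exp(1.3343) = 3.7974.
m_f = m₀ / 3.7974 = 22.8 / 3.7974 = 6.00411 t.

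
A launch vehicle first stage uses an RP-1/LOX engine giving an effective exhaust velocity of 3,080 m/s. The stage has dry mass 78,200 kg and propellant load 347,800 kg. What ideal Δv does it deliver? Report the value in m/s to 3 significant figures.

Δv ≈ 5220 m/s

m₀ = m_dry + m_prop = 78,200 + 347,800 = 426,000 kg.
Δv = v_e · ln(m₀/m_f) = 3080.0 × ln(5.448) = 3080.0 × 1.6952 ≈ 5221.1 m/s.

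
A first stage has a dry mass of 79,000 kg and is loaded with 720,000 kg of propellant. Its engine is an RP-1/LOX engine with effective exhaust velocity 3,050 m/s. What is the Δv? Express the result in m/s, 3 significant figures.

Δv ≈ 7060 m/s

m₀ = m_dry + m_prop = 79,000 + 720,000 = 799,000 kg.
Rocket equation: Δv = v_e · ln(m₀/m_f) = 3050.0 × ln(10.11) = 3050.0 × 2.3139 ≈ 7057.4 m/s.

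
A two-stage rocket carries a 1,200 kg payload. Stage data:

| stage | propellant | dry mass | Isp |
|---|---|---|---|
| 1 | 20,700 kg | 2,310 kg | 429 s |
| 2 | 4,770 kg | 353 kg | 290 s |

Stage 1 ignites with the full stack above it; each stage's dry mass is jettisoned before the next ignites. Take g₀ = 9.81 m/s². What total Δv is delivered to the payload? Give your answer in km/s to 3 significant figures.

Δv ≈ 9.14 km/s

Ignition mass of stage 1 = 20,700+2,310 + 4,770+353 + 1,200 = 29,333 kg.
Stage 1: m₀ = 29,333 kg, m_f = 29,333 − 20,700 = 8,633 kg; Δv = 429×9.81×ln(3.398) = 4208.5×1.2231 ≈ 5147 m/s.
Stage 2: m₀ = 6,323 kg, m_f = 6,323 − 4,770 = 1,553 kg; Δv = 290×9.81×ln(4.071) = 2844.9×1.4040 ≈ 3994 m/s.
Total Δv = 5147 + 3994 = 9141 m/s.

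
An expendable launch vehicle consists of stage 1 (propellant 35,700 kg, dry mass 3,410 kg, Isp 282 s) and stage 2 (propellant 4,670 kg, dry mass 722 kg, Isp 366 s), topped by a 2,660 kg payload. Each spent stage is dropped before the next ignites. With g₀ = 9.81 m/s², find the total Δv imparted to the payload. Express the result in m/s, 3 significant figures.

Δv ≈ 7030 m/s

Ignition mass of stage 1 = 35,700+3,410 + 4,670+722 + 2,660 = 47,162 kg.
Stage 1: m₀ = 47,162 kg, m_f = 47,162 − 35,700 = 11,462 kg; Δv = 282×9.81×ln(4.115) = 2766.4×1.4146 ≈ 3913 m/s.
Stage 2: m₀ = 8,052 kg, m_f = 8,052 − 4,670 = 3,382 kg; Δv = 366×9.81×ln(2.381) = 3590.5×0.8675 ≈ 3115 m/s.
Total Δv = 3913 + 3115 = 7028 m/s.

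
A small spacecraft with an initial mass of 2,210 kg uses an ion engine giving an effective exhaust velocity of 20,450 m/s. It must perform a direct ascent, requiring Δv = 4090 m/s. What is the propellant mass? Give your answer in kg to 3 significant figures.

From the ideal rocket equation, m₀/m_f = exp(Δv / v_e) = exp(4090 / 20450.0) = exp(0.2000) = 1.2214.
m_f = 2,210 / 1.2214 = 1,809.4 kg, so propellant = m₀ − m_f = 2,210 − 1,809.4 = 400.6 kg.

propellant mass ≈ 401 kg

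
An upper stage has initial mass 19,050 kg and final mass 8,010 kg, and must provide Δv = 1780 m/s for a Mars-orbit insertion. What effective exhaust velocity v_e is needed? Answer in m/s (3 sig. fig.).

v_e ≈ 2050 m/s

ln(m₀/m_f) = ln(19050/8010) = ln(2.378) = 0.8664.
Using Δv = v_e ln(m₀/m_f): v_e = Δv / ln(m₀/m_f) = 1780 / 0.8664 = 2054.5 m/s.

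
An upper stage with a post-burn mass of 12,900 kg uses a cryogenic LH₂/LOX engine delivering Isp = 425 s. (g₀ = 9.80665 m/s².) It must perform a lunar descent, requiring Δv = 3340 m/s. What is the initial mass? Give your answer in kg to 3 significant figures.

initial mass ≈ 28700 kg

v_e = Isp · g₀ = 425 × 9.80665 = 4167.8 m/s.
Rocket equation: m₀/m_f = exp(Δv / v_e) = exp(3340 / 4167.8) = exp(0.8014) = 2.2286.
m₀ = m_f × 2.2286 = 12,900 × 2.2286 = 28,748.9 kg.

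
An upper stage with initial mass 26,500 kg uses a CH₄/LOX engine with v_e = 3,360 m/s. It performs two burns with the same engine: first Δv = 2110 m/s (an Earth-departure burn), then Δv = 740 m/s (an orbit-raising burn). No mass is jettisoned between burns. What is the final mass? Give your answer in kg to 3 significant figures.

final mass ≈ 11300 kg

After the first burn: m = 26500 × exp(−2110/3360.0) = 26500 × 0.53367 = 14,142.3 kg.
After the second burn: m = 14,142.3 × exp(−740/3360.0) = 14,142.3 × 0.80233 = 11,346.8 kg.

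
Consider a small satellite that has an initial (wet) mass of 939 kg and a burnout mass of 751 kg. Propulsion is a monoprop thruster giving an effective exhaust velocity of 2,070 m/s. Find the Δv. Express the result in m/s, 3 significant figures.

Δv ≈ 462 m/s

Rocket equation: Δv = v_e · ln(m₀/m_f) = 2070.0 × ln(1.25) = 2070.0 × 0.2234 ≈ 462.5 m/s.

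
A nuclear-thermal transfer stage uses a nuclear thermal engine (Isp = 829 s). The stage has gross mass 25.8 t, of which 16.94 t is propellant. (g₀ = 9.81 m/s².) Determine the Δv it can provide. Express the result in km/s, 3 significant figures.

v_e = Isp · g₀ = 829 × 9.81 = 8132.5 m/s.
m_f = m₀ − m_prop = 25.8 − 16.94 = 8.86 t.
By the Tsiolkovsky rocket equation, Δv = v_e · ln(m₀/m_f) = 8132.5 × ln(2.912) = 8132.5 × 1.0688 ≈ 8692.2 m/s.

Δv ≈ 8.69 km/s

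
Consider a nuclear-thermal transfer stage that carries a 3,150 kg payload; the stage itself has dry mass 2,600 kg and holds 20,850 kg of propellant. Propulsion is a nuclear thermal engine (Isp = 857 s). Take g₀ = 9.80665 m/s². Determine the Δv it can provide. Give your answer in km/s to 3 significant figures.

Δv ≈ 12.9 km/s

v_e = Isp · g₀ = 857 × 9.80665 = 8404.3 m/s.
m₀ = payload + dry + propellant = 3,150 + 2,600 + 20,850 = 26,600 kg.
m_f = payload + dry = 3,150 + 2,600 = 5,750 kg.
Rocket equation: Δv = v_e · ln(m₀/m_f) = 8404.3 × ln(4.626) = 8404.3 × 1.5317 ≈ 12873.0 m/s.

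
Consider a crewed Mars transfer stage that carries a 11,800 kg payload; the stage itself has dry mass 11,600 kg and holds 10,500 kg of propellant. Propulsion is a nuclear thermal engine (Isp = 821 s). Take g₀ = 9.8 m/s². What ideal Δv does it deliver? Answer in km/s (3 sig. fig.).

Δv ≈ 2.98 km/s

v_e = Isp · g₀ = 821 × 9.8 = 8045.8 m/s.
m₀ = payload + dry + propellant = 11,800 + 11,600 + 10,500 = 33,900 kg.
m_f = payload + dry = 11,800 + 11,600 = 23,400 kg.
Δv = v_e · ln(m₀/m_f) = 8045.8 × ln(1.449) = 8045.8 × 0.3707 ≈ 2982.4 m/s.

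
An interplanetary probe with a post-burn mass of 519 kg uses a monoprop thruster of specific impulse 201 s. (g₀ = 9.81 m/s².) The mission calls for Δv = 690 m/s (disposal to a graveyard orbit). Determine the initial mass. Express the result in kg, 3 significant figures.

initial mass ≈ 736 kg

v_e = Isp · g₀ = 201 × 9.81 = 1971.8 m/s.
Using Δv = v_e ln(m₀/m_f): m₀/m_f = exp(Δv / v_e) = exp(690 / 1971.8) = exp(0.3499) = 1.4190.
m₀ = m_f × 1.4190 = 519 × 1.4190 = 736.461 kg.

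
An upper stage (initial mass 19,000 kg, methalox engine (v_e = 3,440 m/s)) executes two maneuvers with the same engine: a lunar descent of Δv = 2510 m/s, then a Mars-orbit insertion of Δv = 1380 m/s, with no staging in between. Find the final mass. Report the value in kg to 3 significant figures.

After the first burn: m = 19000 × exp(−2510/3440.0) = 19000 × 0.48208 = 9,159.52 kg.
After the second burn: m = 9,159.52 × exp(−1380/3440.0) = 9,159.52 × 0.66954 = 6,132.67 kg.

final mass ≈ 6130 kg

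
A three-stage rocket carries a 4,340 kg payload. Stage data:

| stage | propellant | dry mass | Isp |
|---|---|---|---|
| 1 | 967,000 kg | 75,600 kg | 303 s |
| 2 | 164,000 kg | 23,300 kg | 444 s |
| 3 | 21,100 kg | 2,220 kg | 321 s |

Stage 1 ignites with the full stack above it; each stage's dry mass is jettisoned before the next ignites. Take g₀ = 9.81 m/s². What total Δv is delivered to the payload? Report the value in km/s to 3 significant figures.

Δv ≈ 15.2 km/s

Ignition mass of stage 1 = 967,000+75,600 + 164,000+23,300 + 21,100+2,220 + 4,340 = 1,257,560 kg.
Stage 1: m₀ = 1,257,560 kg, m_f = 1,257,560 − 967,000 = 290,560 kg; Δv = 303×9.81×ln(4.328) = 2972.4×1.4651 ≈ 4355 m/s.
Stage 2: m₀ = 214,960 kg, m_f = 214,960 − 164,000 = 50,960 kg; Δv = 444×9.81×ln(4.218) = 4355.6×1.4394 ≈ 6270 m/s.
Stage 3: m₀ = 27,660 kg, m_f = 27,660 − 21,100 = 6,560 kg; Δv = 321×9.81×ln(4.216) = 3149.0×1.4390 ≈ 4531 m/s.
Total Δv = 4355 + 6270 + 4531 = 15156 m/s.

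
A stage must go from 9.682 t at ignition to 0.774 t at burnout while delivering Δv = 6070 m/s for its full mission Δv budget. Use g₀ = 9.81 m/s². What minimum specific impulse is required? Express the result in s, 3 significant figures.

Isp ≈ 245 s

ln(m₀/m_f) = ln(9682/774) = ln(12.51) = 2.5265.
v_e = Δv / ln(m₀/m_f) = 6070 / 2.5265 = 2402.6 m/s.
Isp = v_e / g₀ = 2402.6 / 9.81 = 244.9 s.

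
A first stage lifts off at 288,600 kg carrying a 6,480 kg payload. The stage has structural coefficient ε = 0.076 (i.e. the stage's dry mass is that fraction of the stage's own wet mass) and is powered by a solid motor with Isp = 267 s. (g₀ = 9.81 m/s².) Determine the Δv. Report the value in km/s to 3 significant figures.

Stage wet mass = m₀ − payload = 288,600 − 6,480 = 282,120 kg.
Stage dry mass = ε × stage wet mass = 0.076 × 282,120 = 21,441.1 kg.
Burnout mass m_f = stage dry + payload = 21,441.1 + 6,480 = 27,921.1 kg.
v_e = Isp · g₀ = 267 × 9.81 = 2619.3 m/s.
Δv = v_e · ln(288,600/27,921.1) = 2619.3 × ln(10.34) = 2619.3 × 2.3357 ≈ 6118 m/s.

Δv ≈ 6.12 km/s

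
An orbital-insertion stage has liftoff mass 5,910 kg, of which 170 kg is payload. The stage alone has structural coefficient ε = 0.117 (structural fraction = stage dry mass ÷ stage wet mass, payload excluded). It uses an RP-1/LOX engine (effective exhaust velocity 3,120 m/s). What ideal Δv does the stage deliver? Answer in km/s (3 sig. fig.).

Δv ≈ 6.08 km/s

Stage wet mass = m₀ − payload = 5,910 − 170 = 5,740 kg.
Stage dry mass = ε × stage wet mass = 0.117 × 5,740 = 671.58 kg.
Burnout mass m_f = stage dry + payload = 671.58 + 170 = 841.58 kg.
Δv = v_e · ln(5,910/841.58) = 3120.0 × ln(7.023) = 3120.0 × 1.9491 ≈ 6081 m/s.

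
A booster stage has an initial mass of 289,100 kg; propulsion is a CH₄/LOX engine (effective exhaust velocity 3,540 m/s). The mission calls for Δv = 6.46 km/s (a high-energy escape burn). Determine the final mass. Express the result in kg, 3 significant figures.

final mass ≈ 46600 kg

m₀/m_f = exp(Δv / v_e) = exp(6460 / 3540.0) = exp(1.8249) = 6.2019.
m_f = m₀ / 6.2019 = 289,100 / 6.2019 = 46,614.7 kg.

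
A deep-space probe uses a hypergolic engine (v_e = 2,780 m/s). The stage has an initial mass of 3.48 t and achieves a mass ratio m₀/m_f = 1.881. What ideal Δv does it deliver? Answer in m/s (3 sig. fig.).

By the Tsiolkovsky rocket equation, Δv = v_e · ln(1.881) = 2780.0 × 0.6318 ≈ 1756.4 m/s.

Δv ≈ 1760 m/s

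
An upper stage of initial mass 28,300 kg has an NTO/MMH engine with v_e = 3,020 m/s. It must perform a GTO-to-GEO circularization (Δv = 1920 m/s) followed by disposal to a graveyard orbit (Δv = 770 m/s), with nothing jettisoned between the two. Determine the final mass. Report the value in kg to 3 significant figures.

final mass ≈ 11600 kg

After the first burn: m = 28300 × exp(−1920/3020.0) = 28300 × 0.52953 = 14,985.7 kg.
After the second burn: m = 14,985.7 × exp(−770/3020.0) = 14,985.7 × 0.77494 = 11,613 kg.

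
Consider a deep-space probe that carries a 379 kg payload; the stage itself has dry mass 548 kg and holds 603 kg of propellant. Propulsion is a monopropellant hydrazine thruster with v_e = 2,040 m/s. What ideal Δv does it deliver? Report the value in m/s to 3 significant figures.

Δv ≈ 1020 m/s

m₀ = payload + dry + propellant = 379 + 548 + 603 = 1,530 kg.
m_f = payload + dry = 379 + 548 = 927 kg.
From the ideal rocket equation, Δv = v_e · ln(m₀/m_f) = 2040.0 × ln(1.65) = 2040.0 × 0.5011 ≈ 1022.2 m/s.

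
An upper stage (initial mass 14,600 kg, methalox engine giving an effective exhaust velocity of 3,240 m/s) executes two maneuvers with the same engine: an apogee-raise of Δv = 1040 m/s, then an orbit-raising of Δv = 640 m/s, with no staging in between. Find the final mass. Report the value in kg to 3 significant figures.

final mass ≈ 8690 kg

After the first burn: m = 14600 × exp(−1040/3240.0) = 14600 × 0.72543 = 10,591.3 kg.
After the second burn: m = 10,591.3 × exp(−640/3240.0) = 10,591.3 × 0.82075 = 8,692.81 kg.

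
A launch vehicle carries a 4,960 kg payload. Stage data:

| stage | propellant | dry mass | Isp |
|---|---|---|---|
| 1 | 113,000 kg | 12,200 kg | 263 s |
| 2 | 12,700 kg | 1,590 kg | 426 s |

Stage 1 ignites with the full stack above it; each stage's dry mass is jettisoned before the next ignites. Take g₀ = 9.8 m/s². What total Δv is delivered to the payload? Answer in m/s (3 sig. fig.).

Δv ≈ 8430 m/s

Ignition mass of stage 1 = 113,000+12,200 + 12,700+1,590 + 4,960 = 144,450 kg.
Stage 1: m₀ = 144,450 kg, m_f = 144,450 − 113,000 = 31,450 kg; Δv = 263×9.8×ln(4.593) = 2577.4×1.5245 ≈ 3929 m/s.
Stage 2: m₀ = 19,250 kg, m_f = 19,250 − 12,700 = 6,550 kg; Δv = 426×9.8×ln(2.939) = 4174.8×1.0780 ≈ 4501 m/s.
Total Δv = 3929 + 4501 = 8430 m/s.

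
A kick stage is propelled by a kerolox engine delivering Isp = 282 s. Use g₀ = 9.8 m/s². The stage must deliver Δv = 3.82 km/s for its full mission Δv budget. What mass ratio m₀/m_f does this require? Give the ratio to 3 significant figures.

v_e = Isp · g₀ = 282 × 9.8 = 2763.6 m/s.
m₀/m_f = exp(Δv / v_e) = exp(3820 / 2763.6) = exp(1.3823) = 3.9839.

mass ratio ≈ 3.98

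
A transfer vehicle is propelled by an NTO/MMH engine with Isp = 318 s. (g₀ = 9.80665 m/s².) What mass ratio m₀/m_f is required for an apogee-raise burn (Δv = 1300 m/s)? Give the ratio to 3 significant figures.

mass ratio ≈ 1.52

v_e = Isp · g₀ = 318 × 9.80665 = 3118.5 m/s.
m₀/m_f = exp(Δv / v_e) = exp(1300 / 3118.5) = exp(0.4169) = 1.5172.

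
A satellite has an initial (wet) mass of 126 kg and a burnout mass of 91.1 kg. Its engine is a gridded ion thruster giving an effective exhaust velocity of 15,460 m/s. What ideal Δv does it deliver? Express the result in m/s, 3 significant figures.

Using Δv = v_e ln(m₀/m_f): Δv = v_e · ln(m₀/m_f) = 15460.0 × ln(1.383) = 15460.0 × 0.3243 ≈ 5014.1 m/s.

Δv ≈ 5010 m/s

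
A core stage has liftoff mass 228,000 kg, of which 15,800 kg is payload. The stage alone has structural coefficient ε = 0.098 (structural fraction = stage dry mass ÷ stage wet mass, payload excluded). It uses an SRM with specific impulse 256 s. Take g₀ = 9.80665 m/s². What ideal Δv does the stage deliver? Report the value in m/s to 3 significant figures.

Stage wet mass = m₀ − payload = 228,000 − 15,800 = 212,200 kg.
Stage dry mass = ε × stage wet mass = 0.098 × 212,200 = 20,795.6 kg.
Burnout mass m_f = stage dry + payload = 20,795.6 + 15,800 = 36,595.6 kg.
v_e = Isp · g₀ = 256 × 9.80665 = 2510.5 m/s.
Δv = v_e · ln(228,000/36,595.6) = 2510.5 × ln(6.23) = 2510.5 × 1.8294 ≈ 4593 m/s.

Δv ≈ 4590 m/s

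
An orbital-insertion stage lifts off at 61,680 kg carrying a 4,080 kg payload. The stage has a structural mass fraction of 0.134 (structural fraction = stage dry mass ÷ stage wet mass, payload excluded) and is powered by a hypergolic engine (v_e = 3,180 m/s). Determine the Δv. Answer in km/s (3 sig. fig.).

Δv ≈ 5.26 km/s

Stage wet mass = m₀ − payload = 61,680 − 4,080 = 57,600 kg.
Stage dry mass = ε × stage wet mass = 0.134 × 57,600 = 7,718.4 kg.
Burnout mass m_f = stage dry + payload = 7,718.4 + 4,080 = 11,798.4 kg.
From the ideal rocket equation, Δv = v_e · ln(61,680/11,798.4) = 3180.0 × ln(5.228) = 3180.0 × 1.6540 ≈ 5260 m/s.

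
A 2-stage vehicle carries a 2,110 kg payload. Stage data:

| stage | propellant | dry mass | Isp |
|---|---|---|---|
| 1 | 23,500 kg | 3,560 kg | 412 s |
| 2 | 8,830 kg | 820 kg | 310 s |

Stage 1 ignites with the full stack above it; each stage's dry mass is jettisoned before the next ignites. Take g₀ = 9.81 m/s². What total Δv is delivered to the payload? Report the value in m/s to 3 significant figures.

Δv ≈ 7980 m/s

Ignition mass of stage 1 = 23,500+3,560 + 8,830+820 + 2,110 = 38,820 kg.
Stage 1: m₀ = 38,820 kg, m_f = 38,820 − 23,500 = 15,320 kg; Δv = 412×9.81×ln(2.534) = 4041.7×0.9298 ≈ 3758 m/s.
Stage 2: m₀ = 11,760 kg, m_f = 11,760 − 8,830 = 2,930 kg; Δv = 310×9.81×ln(4.014) = 3041.1×1.3897 ≈ 4226 m/s.
Total Δv = 3758 + 4226 = 7984 m/s.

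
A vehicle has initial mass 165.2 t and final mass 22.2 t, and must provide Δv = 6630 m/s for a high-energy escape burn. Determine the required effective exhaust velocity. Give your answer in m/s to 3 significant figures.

v_e ≈ 3300 m/s

ln(m₀/m_f) = ln(165200/22200) = ln(7.441) = 2.0071.
By the Tsiolkovsky rocket equation, v_e = Δv / ln(m₀/m_f) = 6630 / 2.0071 = 3303.3 m/s.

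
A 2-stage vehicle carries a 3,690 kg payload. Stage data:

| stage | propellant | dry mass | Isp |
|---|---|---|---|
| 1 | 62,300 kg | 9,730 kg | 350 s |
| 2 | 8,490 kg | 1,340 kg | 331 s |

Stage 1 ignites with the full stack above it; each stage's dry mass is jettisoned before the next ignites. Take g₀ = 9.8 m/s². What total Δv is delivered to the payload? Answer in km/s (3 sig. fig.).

Δv ≈ 7.68 km/s

Ignition mass of stage 1 = 62,300+9,730 + 8,490+1,340 + 3,690 = 85,550 kg.
Stage 1: m₀ = 85,550 kg, m_f = 85,550 − 62,300 = 23,250 kg; Δv = 350×9.8×ln(3.68) = 3430.0×1.3028 ≈ 4469 m/s.
Stage 2: m₀ = 13,520 kg, m_f = 13,520 − 8,490 = 5,030 kg; Δv = 331×9.8×ln(2.688) = 3243.8×0.9888 ≈ 3207 m/s.
Total Δv = 4469 + 3207 = 7676 m/s.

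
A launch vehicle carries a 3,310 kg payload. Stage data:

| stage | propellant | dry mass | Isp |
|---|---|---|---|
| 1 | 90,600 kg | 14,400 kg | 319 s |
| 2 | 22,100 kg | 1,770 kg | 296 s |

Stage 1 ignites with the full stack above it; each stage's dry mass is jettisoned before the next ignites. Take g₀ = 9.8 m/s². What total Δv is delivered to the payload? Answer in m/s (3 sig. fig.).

Ignition mass of stage 1 = 90,600+14,400 + 22,100+1,770 + 3,310 = 132,180 kg.
Stage 1: m₀ = 132,180 kg, m_f = 132,180 − 90,600 = 41,580 kg; Δv = 319×9.8×ln(3.179) = 3126.2×1.1565 ≈ 3616 m/s.
Stage 2: m₀ = 27,180 kg, m_f = 27,180 − 22,100 = 5,080 kg; Δv = 296×9.8×ln(5.35) = 2900.8×1.6772 ≈ 4865 m/s.
Total Δv = 3616 + 4865 = 8481 m/s.

Δv ≈ 8480 m/s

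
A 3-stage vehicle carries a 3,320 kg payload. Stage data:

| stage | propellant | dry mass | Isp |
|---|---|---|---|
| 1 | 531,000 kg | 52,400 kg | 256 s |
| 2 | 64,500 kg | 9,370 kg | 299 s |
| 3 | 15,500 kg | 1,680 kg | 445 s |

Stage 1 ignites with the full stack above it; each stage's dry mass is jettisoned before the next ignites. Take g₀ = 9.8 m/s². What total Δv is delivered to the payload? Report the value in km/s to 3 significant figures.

Δv ≈ 13.4 km/s

Ignition mass of stage 1 = 531,000+52,400 + 64,500+9,370 + 15,500+1,680 + 3,320 = 677,770 kg.
Stage 1: m₀ = 677,770 kg, m_f = 677,770 − 531,000 = 146,770 kg; Δv = 256×9.8×ln(4.618) = 2508.8×1.5299 ≈ 3838 m/s.
Stage 2: m₀ = 94,370 kg, m_f = 94,370 − 64,500 = 29,870 kg; Δv = 299×9.8×ln(3.159) = 2930.2×1.1504 ≈ 3371 m/s.
Stage 3: m₀ = 20,500 kg, m_f = 20,500 − 15,500 = 5,000 kg; Δv = 445×9.8×ln(4.1) = 4361.0×1.4110 ≈ 6153 m/s.
Total Δv = 3838 + 3371 + 6153 = 13362 m/s.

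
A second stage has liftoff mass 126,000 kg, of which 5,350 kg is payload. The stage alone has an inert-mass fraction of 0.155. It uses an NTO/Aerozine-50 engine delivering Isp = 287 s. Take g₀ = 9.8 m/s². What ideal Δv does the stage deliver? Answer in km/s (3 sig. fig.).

Δv ≈ 4.66 km/s

Stage wet mass = m₀ − payload = 126,000 − 5,350 = 120,650 kg.
Stage dry mass = ε × stage wet mass = 0.155 × 120,650 = 18,700.8 kg.
Burnout mass m_f = stage dry + payload = 18,700.8 + 5,350 = 24,050.8 kg.
v_e = Isp · g₀ = 287 × 9.8 = 2812.6 m/s.
From the ideal rocket equation, Δv = v_e · ln(126,000/24,050.8) = 2812.6 × ln(5.239) = 2812.6 × 1.6561 ≈ 4658 m/s.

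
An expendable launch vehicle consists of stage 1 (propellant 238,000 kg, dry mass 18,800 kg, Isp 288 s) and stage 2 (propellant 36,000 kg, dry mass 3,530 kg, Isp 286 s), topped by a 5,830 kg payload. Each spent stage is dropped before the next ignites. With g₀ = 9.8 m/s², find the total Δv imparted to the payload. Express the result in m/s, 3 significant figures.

Δv ≈ 8800 m/s

Ignition mass of stage 1 = 238,000+18,800 + 36,000+3,530 + 5,830 = 302,160 kg.
Stage 1: m₀ = 302,160 kg, m_f = 302,160 − 238,000 = 64,160 kg; Δv = 288×9.8×ln(4.709) = 2822.4×1.5496 ≈ 4374 m/s.
Stage 2: m₀ = 45,360 kg, m_f = 45,360 − 36,000 = 9,360 kg; Δv = 286×9.8×ln(4.846) = 2802.8×1.5782 ≈ 4423 m/s.
Total Δv = 4374 + 4423 = 8797 m/s.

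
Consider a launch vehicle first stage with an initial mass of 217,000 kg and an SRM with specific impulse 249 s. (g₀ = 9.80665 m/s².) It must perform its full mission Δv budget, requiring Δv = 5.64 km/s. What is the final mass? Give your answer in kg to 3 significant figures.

final mass ≈ 21500 kg

v_e = Isp · g₀ = 249 × 9.80665 = 2441.9 m/s.
m₀/m_f = exp(Δv / v_e) = exp(5640 / 2441.9) = exp(2.3097) = 10.0716.
m_f = m₀ / 10.0716 = 217,000 / 10.0716 = 21,545.7 kg.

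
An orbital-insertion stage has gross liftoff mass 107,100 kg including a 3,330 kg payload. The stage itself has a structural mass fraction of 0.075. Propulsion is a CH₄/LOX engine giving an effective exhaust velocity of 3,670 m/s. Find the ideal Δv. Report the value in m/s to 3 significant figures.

Stage wet mass = m₀ − payload = 107,100 − 3,330 = 103,770 kg.
Stage dry mass = ε × stage wet mass = 0.075 × 103,770 = 7,782.75 kg.
Burnout mass m_f = stage dry + payload = 7,782.75 + 3,330 = 11,112.75 kg.
Rocket equation: Δv = v_e · ln(107,100/11,112.75) = 3670.0 × ln(9.638) = 3670.0 × 2.2657 ≈ 8315 m/s.

Δv ≈ 8320 m/s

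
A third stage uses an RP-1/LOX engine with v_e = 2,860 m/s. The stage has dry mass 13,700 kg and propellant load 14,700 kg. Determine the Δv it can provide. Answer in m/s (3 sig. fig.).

m₀ = m_dry + m_prop = 13,700 + 14,700 = 28,400 kg.
Δv = v_e · ln(m₀/m_f) = 2860.0 × ln(2.073) = 2860.0 × 0.7290 ≈ 2084.9 m/s.

Δv ≈ 2080 m/s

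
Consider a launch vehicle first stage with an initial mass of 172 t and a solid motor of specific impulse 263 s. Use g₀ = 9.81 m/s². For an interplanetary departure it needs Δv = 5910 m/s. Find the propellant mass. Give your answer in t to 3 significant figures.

propellant mass ≈ 155 t

v_e = Isp · g₀ = 263 × 9.81 = 2580.0 m/s.
By the Tsiolkovsky rocket equation, m₀/m_f = exp(Δv / v_e) = exp(5910 / 2580.0) = exp(2.2907) = 9.8816.
m_f = 172 / 9.8816 = 17.4061 t, so propellant = m₀ − m_f = 172 − 17.4061 = 154.5939 t.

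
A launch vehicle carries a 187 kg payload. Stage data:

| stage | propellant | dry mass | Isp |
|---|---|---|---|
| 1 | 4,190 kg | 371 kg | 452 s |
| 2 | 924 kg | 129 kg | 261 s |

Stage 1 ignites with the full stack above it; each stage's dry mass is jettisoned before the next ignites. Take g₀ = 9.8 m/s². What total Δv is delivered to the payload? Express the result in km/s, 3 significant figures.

Δv ≈ 9.17 km/s

Ignition mass of stage 1 = 4,190+371 + 924+129 + 187 = 5,801 kg.
Stage 1: m₀ = 5,801 kg, m_f = 5,801 − 4,190 = 1,611 kg; Δv = 452×9.8×ln(3.601) = 4429.6×1.2812 ≈ 5675 m/s.
Stage 2: m₀ = 1,240 kg, m_f = 1,240 − 924 = 316 kg; Δv = 261×9.8×ln(3.924) = 2557.8×1.3671 ≈ 3497 m/s.
Total Δv = 5675 + 3497 = 9172 m/s.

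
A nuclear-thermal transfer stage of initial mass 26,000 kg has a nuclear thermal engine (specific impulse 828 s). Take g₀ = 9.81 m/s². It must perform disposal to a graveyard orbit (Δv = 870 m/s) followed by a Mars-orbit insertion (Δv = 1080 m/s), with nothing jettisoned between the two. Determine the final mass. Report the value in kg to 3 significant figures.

v_e = Isp · g₀ = 828 × 9.81 = 8122.7 m/s.
After the first burn: m = 26000 × exp(−870/8122.7) = 26000 × 0.89843 = 23,359.2 kg.
After the second burn: m = 23,359.2 × exp(−1080/8122.7) = 23,359.2 × 0.87550 = 20,451 kg.

final mass ≈ 20500 kg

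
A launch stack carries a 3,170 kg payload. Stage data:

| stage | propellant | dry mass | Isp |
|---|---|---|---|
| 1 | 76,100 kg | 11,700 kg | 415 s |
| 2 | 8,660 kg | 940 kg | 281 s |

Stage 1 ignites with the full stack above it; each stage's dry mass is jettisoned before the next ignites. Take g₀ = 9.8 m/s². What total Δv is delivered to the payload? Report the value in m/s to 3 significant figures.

Δv ≈ 8870 m/s

Ignition mass of stage 1 = 76,100+11,700 + 8,660+940 + 3,170 = 100,570 kg.
Stage 1: m₀ = 100,570 kg, m_f = 100,570 − 76,100 = 24,470 kg; Δv = 415×9.8×ln(4.11) = 4067.0×1.4134 ≈ 5748 m/s.
Stage 2: m₀ = 12,770 kg, m_f = 12,770 − 8,660 = 4,110 kg; Δv = 281×9.8×ln(3.107) = 2753.8×1.1337 ≈ 3122 m/s.
Total Δv = 5748 + 3122 = 8870 m/s.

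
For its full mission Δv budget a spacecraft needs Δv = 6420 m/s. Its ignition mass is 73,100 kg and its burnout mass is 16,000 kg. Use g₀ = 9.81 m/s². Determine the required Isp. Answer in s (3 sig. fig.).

ln(m₀/m_f) = ln(73100/16000) = ln(4.569) = 1.5192.
v_e = Δv / ln(m₀/m_f) = 6420 / 1.5192 = 4225.8 m/s.
Isp = v_e / g₀ = 4225.8 / 9.81 = 430.8 s.

Isp ≈ 431 s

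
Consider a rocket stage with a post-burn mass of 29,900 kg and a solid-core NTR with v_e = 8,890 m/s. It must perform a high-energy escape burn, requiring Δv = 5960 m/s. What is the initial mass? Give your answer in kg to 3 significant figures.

initial mass ≈ 58500 kg

From the ideal rocket equation, m₀/m_f = exp(Δv / v_e) = exp(5960 / 8890.0) = exp(0.6704) = 1.9551.
m₀ = m_f × 1.9551 = 29,900 × 1.9551 = 58,457.5 kg.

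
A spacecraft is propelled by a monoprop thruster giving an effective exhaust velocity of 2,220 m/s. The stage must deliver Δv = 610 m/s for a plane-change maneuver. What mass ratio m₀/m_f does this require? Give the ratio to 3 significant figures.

mass ratio ≈ 1.32

m₀/m_f = exp(Δv / v_e) = exp(610 / 2220.0) = exp(0.2748) = 1.3162.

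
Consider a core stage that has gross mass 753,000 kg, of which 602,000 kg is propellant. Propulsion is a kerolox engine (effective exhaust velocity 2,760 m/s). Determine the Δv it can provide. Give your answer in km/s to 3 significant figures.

Δv ≈ 4.43 km/s

m_f = m₀ − m_prop = 753,000 − 602,000 = 151,000 kg.
By the Tsiolkovsky rocket equation, Δv = v_e · ln(m₀/m_f) = 2760.0 × ln(4.987) = 2760.0 × 1.6068 ≈ 4434.7 m/s.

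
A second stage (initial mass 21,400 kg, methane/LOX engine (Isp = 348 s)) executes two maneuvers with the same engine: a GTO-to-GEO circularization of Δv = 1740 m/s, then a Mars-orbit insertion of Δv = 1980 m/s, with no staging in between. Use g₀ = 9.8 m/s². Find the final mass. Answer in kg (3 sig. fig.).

v_e = Isp · g₀ = 348 × 9.8 = 3410.4 m/s.
After the first burn: m = 21400 × exp(−1740/3410.4) = 21400 × 0.60037 = 12,847.9 kg.
After the second burn: m = 12,847.9 × exp(−1980/3410.4) = 12,847.9 × 0.55958 = 7,189.43 kg.

final mass ≈ 7190 kg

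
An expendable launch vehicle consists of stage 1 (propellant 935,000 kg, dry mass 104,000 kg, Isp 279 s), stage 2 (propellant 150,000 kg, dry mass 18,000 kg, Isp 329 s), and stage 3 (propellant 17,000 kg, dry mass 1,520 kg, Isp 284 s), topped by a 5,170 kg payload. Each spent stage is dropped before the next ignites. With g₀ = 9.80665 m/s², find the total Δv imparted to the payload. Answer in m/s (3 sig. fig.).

Ignition mass of stage 1 = 935,000+104,000 + 150,000+18,000 + 17,000+1,520 + 5,170 = 1,230,690 kg.
Stage 1: m₀ = 1,230,690 kg, m_f = 1,230,690 − 935,000 = 295,690 kg; Δv = 279×9.80665×ln(4.162) = 2736.1×1.4260 ≈ 3902 m/s.
Stage 2: m₀ = 191,690 kg, m_f = 191,690 − 150,000 = 41,690 kg; Δv = 329×9.80665×ln(4.598) = 3226.4×1.5256 ≈ 4922 m/s.
Stage 3: m₀ = 23,690 kg, m_f = 23,690 − 17,000 = 6,690 kg; Δv = 284×9.80665×ln(3.541) = 2785.1×1.2644 ≈ 3522 m/s.
Total Δv = 3902 + 4922 + 3522 = 12346 m/s.

Δv ≈ 12300 m/s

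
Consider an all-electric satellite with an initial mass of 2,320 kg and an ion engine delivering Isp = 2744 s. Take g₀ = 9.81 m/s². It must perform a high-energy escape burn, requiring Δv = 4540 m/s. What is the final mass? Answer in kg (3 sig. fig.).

v_e = Isp · g₀ = 2744 × 9.81 = 26918.6 m/s.
m₀/m_f = exp(Δv / v_e) = exp(4540 / 26918.6) = exp(0.1687) = 1.1837.
m_f = m₀ / 1.1837 = 2,320 / 1.1837 = 1,959.96 kg.

final mass ≈ 1960 kg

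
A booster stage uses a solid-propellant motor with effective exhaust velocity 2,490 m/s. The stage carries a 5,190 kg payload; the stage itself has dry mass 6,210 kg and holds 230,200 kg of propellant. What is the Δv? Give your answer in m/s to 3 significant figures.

m₀ = payload + dry + propellant = 5,190 + 6,210 + 230,200 = 241,600 kg.
m_f = payload + dry = 5,190 + 6,210 = 11,400 kg.
Rocket equation: Δv = v_e · ln(m₀/m_f) = 2490.0 × ln(21.19) = 2490.0 × 3.0537 ≈ 7603.6 m/s.

Δv ≈ 7600 m/s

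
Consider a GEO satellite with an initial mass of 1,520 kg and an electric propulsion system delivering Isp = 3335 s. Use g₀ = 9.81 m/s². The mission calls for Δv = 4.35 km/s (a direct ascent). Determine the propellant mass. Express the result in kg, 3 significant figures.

propellant mass ≈ 189 kg

v_e = Isp · g₀ = 3335 × 9.81 = 32716.4 m/s.
m₀/m_f = exp(Δv / v_e) = exp(4350 / 32716.4) = exp(0.1330) = 1.1422.
m_f = 1,520 / 1.1422 = 1,330.77 kg, so propellant = m₀ − m_f = 1,520 − 1,330.77 = 189.23 kg.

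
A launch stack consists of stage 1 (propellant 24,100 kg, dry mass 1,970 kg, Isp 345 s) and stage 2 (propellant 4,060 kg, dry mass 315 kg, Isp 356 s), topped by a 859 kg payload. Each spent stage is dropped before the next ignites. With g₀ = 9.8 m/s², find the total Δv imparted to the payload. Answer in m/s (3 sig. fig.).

Δv ≈ 10200 m/s

Ignition mass of stage 1 = 24,100+1,970 + 4,060+315 + 859 = 31,304 kg.
Stage 1: m₀ = 31,304 kg, m_f = 31,304 − 24,100 = 7,204 kg; Δv = 345×9.8×ln(4.345) = 3381.0×1.4691 ≈ 4967 m/s.
Stage 2: m₀ = 5,234 kg, m_f = 5,234 − 4,060 = 1,174 kg; Δv = 356×9.8×ln(4.458) = 3488.8×1.4948 ≈ 5215 m/s.
Total Δv = 4967 + 5215 = 10182 m/s.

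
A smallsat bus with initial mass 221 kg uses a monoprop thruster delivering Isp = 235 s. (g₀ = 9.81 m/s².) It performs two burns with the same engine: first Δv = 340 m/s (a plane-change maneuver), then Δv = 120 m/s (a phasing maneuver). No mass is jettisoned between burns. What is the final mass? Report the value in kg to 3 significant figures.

final mass ≈ 181 kg

v_e = Isp · g₀ = 235 × 9.81 = 2305.3 m/s.
After the first burn: m = 221 × exp(−340/2305.3) = 221 × 0.86288 = 190.696 kg.
After the second burn: m = 190.696 × exp(−120/2305.3) = 190.696 × 0.94928 = 181.024 kg.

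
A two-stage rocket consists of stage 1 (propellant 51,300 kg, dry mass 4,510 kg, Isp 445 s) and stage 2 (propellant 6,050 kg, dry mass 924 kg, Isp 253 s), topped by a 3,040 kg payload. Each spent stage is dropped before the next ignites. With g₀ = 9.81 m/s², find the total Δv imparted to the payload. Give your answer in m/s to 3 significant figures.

Δv ≈ 8900 m/s

Ignition mass of stage 1 = 51,300+4,510 + 6,050+924 + 3,040 = 65,824 kg.
Stage 1: m₀ = 65,824 kg, m_f = 65,824 − 51,300 = 14,524 kg; Δv = 445×9.81×ln(4.532) = 4365.4×1.5112 ≈ 6597 m/s.
Stage 2: m₀ = 10,014 kg, m_f = 10,014 − 6,050 = 3,964 kg; Δv = 253×9.81×ln(2.526) = 2481.9×0.9267 ≈ 2300 m/s.
Total Δv = 6597 + 2300 = 8897 m/s.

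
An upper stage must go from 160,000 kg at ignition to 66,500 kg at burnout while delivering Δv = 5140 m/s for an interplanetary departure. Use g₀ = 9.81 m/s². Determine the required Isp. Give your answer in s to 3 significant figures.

Isp ≈ 597 s

ln(m₀/m_f) = ln(160000/66500) = ln(2.406) = 0.8780.
By the Tsiolkovsky rocket equation, v_e = Δv / ln(m₀/m_f) = 5140 / 0.8780 = 5854.4 m/s.
Isp = v_e / g₀ = 5854.4 / 9.81 = 596.8 s.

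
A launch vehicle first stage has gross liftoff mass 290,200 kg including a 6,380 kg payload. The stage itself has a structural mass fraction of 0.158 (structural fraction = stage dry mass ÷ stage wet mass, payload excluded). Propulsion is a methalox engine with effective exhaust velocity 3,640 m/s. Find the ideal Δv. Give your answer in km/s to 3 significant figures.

Δv ≈ 6.31 km/s

Stage wet mass = m₀ − payload = 290,200 − 6,380 = 283,820 kg.
Stage dry mass = ε × stage wet mass = 0.158 × 283,820 = 44,843.6 kg.
Burnout mass m_f = stage dry + payload = 44,843.6 + 6,380 = 51,223.6 kg.
Rocket equation: Δv = v_e · ln(290,200/51,223.6) = 3640.0 × ln(5.665) = 3640.0 × 1.7344 ≈ 6313 m/s.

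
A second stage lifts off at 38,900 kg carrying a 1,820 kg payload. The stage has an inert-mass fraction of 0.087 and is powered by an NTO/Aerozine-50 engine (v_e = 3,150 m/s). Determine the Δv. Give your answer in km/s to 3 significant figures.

Stage wet mass = m₀ − payload = 38,900 − 1,820 = 37,080 kg.
Stage dry mass = ε × stage wet mass = 0.087 × 37,080 = 3,225.96 kg.
Burnout mass m_f = stage dry + payload = 3,225.96 + 1,820 = 5,045.96 kg.
By the Tsiolkovsky rocket equation, Δv = v_e · ln(38,900/5,045.96) = 3150.0 × ln(7.709) = 3150.0 × 2.0424 ≈ 6434 m/s.

Δv ≈ 6.43 km/s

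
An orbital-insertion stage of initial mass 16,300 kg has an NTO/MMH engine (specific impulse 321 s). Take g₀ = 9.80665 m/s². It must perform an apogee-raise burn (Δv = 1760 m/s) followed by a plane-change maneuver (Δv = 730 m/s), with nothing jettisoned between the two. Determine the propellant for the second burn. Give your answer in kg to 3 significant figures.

v_e = Isp · g₀ = 321 × 9.80665 = 3147.9 m/s.
After the first burn: m = 16300 × exp(−1760/3147.9) = 16300 × 0.57173 = 9,319.2 kg.
After the second burn: m = 9,319.2 × exp(−730/3147.9) = 9,319.2 × 0.79303 = 7,390.41 kg.
Second-burn propellant = 9,319.2 − 7,390.41 = 1,928.79 kg.

propellant for the second burn ≈ 1930 kg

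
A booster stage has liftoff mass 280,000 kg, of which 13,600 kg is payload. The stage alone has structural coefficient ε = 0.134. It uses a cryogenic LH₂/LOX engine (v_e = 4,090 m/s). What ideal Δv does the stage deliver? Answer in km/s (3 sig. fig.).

Stage wet mass = m₀ − payload = 280,000 − 13,600 = 266,400 kg.
Stage dry mass = ε × stage wet mass = 0.134 × 266,400 = 35,697.6 kg.
Burnout mass m_f = stage dry + payload = 35,697.6 + 13,600 = 49,297.6 kg.
Rocket equation: Δv = v_e · ln(280,000/49,297.6) = 4090.0 × ln(5.68) = 4090.0 × 1.7369 ≈ 7104 m/s.

Δv ≈ 7.10 km/s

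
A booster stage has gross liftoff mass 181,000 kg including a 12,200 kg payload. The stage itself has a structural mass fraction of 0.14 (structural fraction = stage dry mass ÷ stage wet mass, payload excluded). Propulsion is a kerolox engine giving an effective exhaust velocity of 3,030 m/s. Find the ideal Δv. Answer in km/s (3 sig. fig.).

Stage wet mass = m₀ − payload = 181,000 − 12,200 = 168,800 kg.
Stage dry mass = ε × stage wet mass = 0.14 × 168,800 = 23,632 kg.
Burnout mass m_f = stage dry + payload = 23,632 + 12,200 = 35,832 kg.
Using Δv = v_e ln(m₀/m_f): Δv = v_e · ln(181,000/35,832) = 3030.0 × ln(5.051) = 3030.0 × 1.6197 ≈ 4908 m/s.

Δv ≈ 4.91 km/s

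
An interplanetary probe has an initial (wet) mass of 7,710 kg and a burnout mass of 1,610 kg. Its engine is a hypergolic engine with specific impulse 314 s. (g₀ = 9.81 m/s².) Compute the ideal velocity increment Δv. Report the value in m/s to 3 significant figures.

Δv ≈ 4820 m/s

v_e = Isp · g₀ = 314 × 9.81 = 3080.3 m/s.
From the ideal rocket equation, Δv = v_e · ln(m₀/m_f) = 3080.3 × ln(4.789) = 3080.3 × 1.5663 ≈ 4824.7 m/s.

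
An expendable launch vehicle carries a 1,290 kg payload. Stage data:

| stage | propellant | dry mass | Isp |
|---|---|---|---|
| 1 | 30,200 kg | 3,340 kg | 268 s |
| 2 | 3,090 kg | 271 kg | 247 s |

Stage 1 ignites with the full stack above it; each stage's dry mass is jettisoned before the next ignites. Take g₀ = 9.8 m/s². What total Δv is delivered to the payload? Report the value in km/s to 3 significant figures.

Ignition mass of stage 1 = 30,200+3,340 + 3,090+271 + 1,290 = 38,191 kg.
Stage 1: m₀ = 38,191 kg, m_f = 38,191 − 30,200 = 7,991 kg; Δv = 268×9.8×ln(4.779) = 2626.4×1.5643 ≈ 4108 m/s.
Stage 2: m₀ = 4,651 kg, m_f = 4,651 − 3,090 = 1,561 kg; Δv = 247×9.8×ln(2.98) = 2420.6×1.0918 ≈ 2643 m/s.
Total Δv = 4108 + 2643 = 6751 m/s.

Δv ≈ 6.75 km/s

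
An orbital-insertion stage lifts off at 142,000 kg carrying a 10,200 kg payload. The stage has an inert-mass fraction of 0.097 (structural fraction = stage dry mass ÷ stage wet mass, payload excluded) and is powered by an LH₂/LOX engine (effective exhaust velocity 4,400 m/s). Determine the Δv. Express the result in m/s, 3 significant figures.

Stage wet mass = m₀ − payload = 142,000 − 10,200 = 131,800 kg.
Stage dry mass = ε × stage wet mass = 0.097 × 131,800 = 12,784.6 kg.
Burnout mass m_f = stage dry + payload = 12,784.6 + 10,200 = 22,984.6 kg.
Using Δv = v_e ln(m₀/m_f): Δv = v_e · ln(142,000/22,984.6) = 4400.0 × ln(6.178) = 4400.0 × 1.8210 ≈ 8012 m/s.

Δv ≈ 8010 m/s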